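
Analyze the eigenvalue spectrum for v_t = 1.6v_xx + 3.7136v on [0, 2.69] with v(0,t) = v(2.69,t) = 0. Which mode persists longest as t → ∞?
Eigenvalues: λₙ = 1.6n²π²/2.69² - 3.7136.
First three modes:
  n=1: λ₁ = 1.6π²/2.69² - 3.7136 ≈ -1.531
  n=2: λ₂ = 6.4π²/2.69² - 3.7136 ≈ 5.016
  n=3: λ₃ = 14.4π²/2.69² - 3.7136 ≈ 15.927
Since 1.6π²/2.69² ≈ 2.182 < 3.7136, λ₁ < 0.
The n=1 mode grows fastest (−λₙ is largest for n=1) → dominates.
Asymptotic: v ~ c₁ sin(πx/2.69) e^{1.531t} (exponential growth at rate −λ₁ ≈ 1.531).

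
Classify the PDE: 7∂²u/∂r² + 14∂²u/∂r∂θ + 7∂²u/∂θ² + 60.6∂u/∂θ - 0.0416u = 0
A = 7, B = 14, C = 7. Discriminant B² - 4AC = 0. Since 0 = 0, parabolic.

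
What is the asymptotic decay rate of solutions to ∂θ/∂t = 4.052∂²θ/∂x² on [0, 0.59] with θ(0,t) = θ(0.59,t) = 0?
Eigenvalues: λₙ = 4.052n²π²/0.59².
First three modes:
  n=1: λ₁ = 4.052π²/0.59² ≈ 114.885
  n=2: λ₂ = 16.208π²/0.59² ≈ 459.542 (4× faster decay)
  n=3: λ₃ = 36.468π²/0.59² ≈ 1033.969 (9× faster decay)
As t → ∞, higher modes decay exponentially faster. The n=1 mode dominates: θ ~ c₁ sin(πx/0.59) e^{-λ₁t}.
Decay rate: λ₁ = 4.052π²/0.59² ≈ 114.885.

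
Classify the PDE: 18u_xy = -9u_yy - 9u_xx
Rewriting in standard form: 9u_xx + 18u_xy + 9u_yy = 0. A = 9, B = 18, C = 9. Discriminant B² - 4AC = 0. Since 0 = 0, parabolic.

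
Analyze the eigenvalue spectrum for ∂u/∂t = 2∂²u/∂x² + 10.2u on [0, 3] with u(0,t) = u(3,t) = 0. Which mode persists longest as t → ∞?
Eigenvalues: λₙ = 2n²π²/3² - 10.2.
First three modes:
  n=1: λ₁ = 2π²/3² - 10.2 ≈ -8.007
  n=2: λ₂ = 8π²/3² - 10.2 ≈ -1.427
  n=3: λ₃ = 18π²/3² - 10.2 ≈ 9.539
Since 2π²/3² ≈ 2.193 < 10.2, λ₁ < 0.
The n=1 mode grows fastest (−λₙ is largest for n=1) → dominates.
Asymptotic: u ~ c₁ sin(πx/3) e^{8.007t} (exponential growth at rate −λ₁ ≈ 8.007).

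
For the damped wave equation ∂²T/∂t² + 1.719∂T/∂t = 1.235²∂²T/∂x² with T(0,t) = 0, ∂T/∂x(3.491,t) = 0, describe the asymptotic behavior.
T → 0. Damping (γ=1.719) dissipates energy; oscillations decay exponentially.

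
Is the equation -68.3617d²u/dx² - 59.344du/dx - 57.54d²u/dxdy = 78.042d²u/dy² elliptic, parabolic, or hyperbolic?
Rewriting in standard form: -68.3617d²u/dx² - 57.54d²u/dxdy - 78.042d²u/dy² - 59.344du/dx = 0. Computing B² - 4AC with A = -68.3617, B = -57.54, C = -78.042: discriminant = -18029.4835656 (negative). Answer: elliptic.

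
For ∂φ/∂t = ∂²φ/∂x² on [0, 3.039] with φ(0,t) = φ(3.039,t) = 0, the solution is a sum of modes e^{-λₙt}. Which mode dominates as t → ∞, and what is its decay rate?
Eigenvalues: λₙ = n²π²/3.039².
First three modes:
  n=1: λ₁ = π²/3.039² ≈ 1.069
  n=2: λ₂ = 4π²/3.039² ≈ 4.275 (4× faster decay)
  n=3: λ₃ = 9π²/3.039² ≈ 9.618 (9× faster decay)
As t → ∞, higher modes decay exponentially faster. The n=1 mode dominates: φ ~ c₁ sin(πx/3.039) e^{-λ₁t}.
Decay rate: λ₁ = π²/3.039² ≈ 1.069.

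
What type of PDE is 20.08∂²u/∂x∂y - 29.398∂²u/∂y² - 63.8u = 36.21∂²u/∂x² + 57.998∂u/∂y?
Rewriting in standard form: -36.21∂²u/∂x² + 20.08∂²u/∂x∂y - 29.398∂²u/∂y² - 57.998∂u/∂y - 63.8u = 0. With A = -36.21, B = 20.08, C = -29.398, the discriminant is -3854.79992. This is an elliptic PDE.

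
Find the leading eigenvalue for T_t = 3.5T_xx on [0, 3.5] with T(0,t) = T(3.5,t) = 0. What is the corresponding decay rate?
Eigenvalues: λₙ = 3.5n²π²/3.5².
First three modes:
  n=1: λ₁ = 3.5π²/3.5² ≈ 2.82
  n=2: λ₂ = 14π²/3.5² ≈ 11.28 (4× faster decay)
  n=3: λ₃ = 31.5π²/3.5² ≈ 25.379 (9× faster decay)
As t → ∞, higher modes decay exponentially faster. The n=1 mode dominates: T ~ c₁ sin(πx/3.5) e^{-λ₁t}.
Decay rate: λ₁ = 3.5π²/3.5² ≈ 2.82.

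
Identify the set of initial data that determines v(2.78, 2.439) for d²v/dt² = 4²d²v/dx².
Domain of dependence: [-6.976, 12.536]. Signals travel at speed 4, so data within |x - 2.78| ≤ 4·2.439 = 9.756 can reach the point.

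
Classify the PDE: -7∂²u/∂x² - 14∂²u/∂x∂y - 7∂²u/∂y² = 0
A = -7, B = -14, C = -7. Discriminant B² - 4AC = 0. Since 0 = 0, parabolic.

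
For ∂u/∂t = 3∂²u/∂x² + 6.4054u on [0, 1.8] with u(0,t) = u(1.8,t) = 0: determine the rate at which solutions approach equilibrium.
Eigenvalues: λₙ = 3n²π²/1.8² - 6.4054.
First three modes:
  n=1: λ₁ = 3π²/1.8² - 6.4054 ≈ 2.733
  n=2: λ₂ = 12π²/1.8² - 6.4054 ≈ 30.149
  n=3: λ₃ = 27π²/1.8² - 6.4054 ≈ 75.841
Since 3π²/1.8² ≈ 9.139 > 6.4054, all λₙ > 0.
The n=1 mode decays slowest → dominates as t → ∞.
Asymptotic: u ~ c₁ sin(πx/1.8) e^{-λ₁t} with decay rate λ₁ ≈ 2.733.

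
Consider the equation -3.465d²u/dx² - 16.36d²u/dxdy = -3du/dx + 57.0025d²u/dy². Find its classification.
Rewriting in standard form: -3.465d²u/dx² - 16.36d²u/dxdy - 57.0025d²u/dy² + 3du/dx = 0. Elliptic. (A = -3.465, B = -16.36, C = -57.0025 gives B² - 4AC = -522.40505.)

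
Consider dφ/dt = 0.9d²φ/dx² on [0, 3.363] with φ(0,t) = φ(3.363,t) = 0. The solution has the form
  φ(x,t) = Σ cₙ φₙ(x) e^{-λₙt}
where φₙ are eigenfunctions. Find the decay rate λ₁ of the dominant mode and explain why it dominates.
Eigenvalues: λₙ = 0.9n²π²/3.363².
First three modes:
  n=1: λ₁ = 0.9π²/3.363² ≈ 0.785
  n=2: λ₂ = 3.6π²/3.363² ≈ 3.142 (4× faster decay)
  n=3: λ₃ = 8.1π²/3.363² ≈ 7.069 (9× faster decay)
As t → ∞, higher modes decay exponentially faster. The n=1 mode dominates: φ ~ c₁ sin(πx/3.363) e^{-λ₁t}.
Decay rate: λ₁ = 0.9π²/3.363² ≈ 0.785.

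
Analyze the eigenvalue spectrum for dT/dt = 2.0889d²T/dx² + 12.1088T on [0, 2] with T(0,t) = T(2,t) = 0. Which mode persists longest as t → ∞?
Eigenvalues: λₙ = 2.0889n²π²/2² - 12.1088.
First three modes:
  n=1: λ₁ = 2.0889π²/2² - 12.1088 ≈ -6.955
  n=2: λ₂ = 8.3556π²/2² - 12.1088 ≈ 8.508
  n=3: λ₃ = 18.8001π²/2² - 12.1088 ≈ 34.279
Since 2.0889π²/2² ≈ 5.154 < 12.1088, λ₁ < 0.
The n=1 mode grows fastest (−λₙ is largest for n=1) → dominates.
Asymptotic: T ~ c₁ sin(πx/2) e^{6.955t} (exponential growth at rate −λ₁ ≈ 6.955).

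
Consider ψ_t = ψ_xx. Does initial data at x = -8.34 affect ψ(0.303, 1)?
Yes, for any finite x. The heat equation has infinite propagation speed, so all initial data affects all points at any t > 0.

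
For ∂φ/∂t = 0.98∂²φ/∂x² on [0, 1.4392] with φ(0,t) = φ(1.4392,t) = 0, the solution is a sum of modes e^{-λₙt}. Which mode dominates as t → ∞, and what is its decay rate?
Eigenvalues: λₙ = 0.98n²π²/1.4392².
First three modes:
  n=1: λ₁ = 0.98π²/1.4392² ≈ 4.67
  n=2: λ₂ = 3.92π²/1.4392² ≈ 18.679 (4× faster decay)
  n=3: λ₃ = 8.82π²/1.4392² ≈ 42.027 (9× faster decay)
As t → ∞, higher modes decay exponentially faster. The n=1 mode dominates: φ ~ c₁ sin(πx/1.4392) e^{-λ₁t}.
Decay rate: λ₁ = 0.98π²/1.4392² ≈ 4.67.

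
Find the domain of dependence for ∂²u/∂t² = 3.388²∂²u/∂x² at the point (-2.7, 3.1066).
Domain of dependence: [-13.2251608, 7.8251608]. Signals travel at speed 3.388, so data within |x - -2.7| ≤ 3.388·3.1066 = 10.5251608 can reach the point.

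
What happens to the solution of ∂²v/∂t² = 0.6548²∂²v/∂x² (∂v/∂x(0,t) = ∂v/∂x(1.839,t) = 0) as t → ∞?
v oscillates about a mean that drifts linearly in t (generically unbounded; no decay). There is no damping, so the nonconstant modes persist as standing waves (energy conserved, no decay). But with Neumann conditions at both ends the constant mode has eigenvalue 0: the spatial mean M(t) of v satisfies M'' = 0, so M(t) = M(0) + M'(0)·t. Unless the initial velocity has zero mean (∫v_t(x,0)dx = 0), the solution grows linearly in t (unbounded, though not exponentially); if it does have zero mean, the solution stays bounded and simply oscillates.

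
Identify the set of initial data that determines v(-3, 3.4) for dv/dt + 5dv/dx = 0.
A single point: x = -20. The characteristic through (-3, 3.4) is x - 5t = const, so x = -3 - 5·3.4 = -20.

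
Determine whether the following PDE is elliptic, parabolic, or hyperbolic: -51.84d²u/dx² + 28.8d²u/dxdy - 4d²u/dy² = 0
Coefficients: A = -51.84, B = 28.8, C = -4. B² - 4AC = 0, which is zero, so the equation is parabolic.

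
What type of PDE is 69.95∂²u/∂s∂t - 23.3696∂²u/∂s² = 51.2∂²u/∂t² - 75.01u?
Rewriting in standard form: -23.3696∂²u/∂s² + 69.95∂²u/∂s∂t - 51.2∂²u/∂t² + 75.01u = 0. With A = -23.3696, B = 69.95, C = -51.2, the discriminant is 106.90842. This is a hyperbolic PDE.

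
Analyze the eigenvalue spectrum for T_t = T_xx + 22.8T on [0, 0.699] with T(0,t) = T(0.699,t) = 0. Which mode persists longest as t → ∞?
Eigenvalues: λₙ = n²π²/0.699² - 22.8.
First three modes:
  n=1: λ₁ = π²/0.699² - 22.8 ≈ -2.6
  n=2: λ₂ = 4π²/0.699² - 22.8 ≈ 57.999
  n=3: λ₃ = 9π²/0.699² - 22.8 ≈ 158.997
Since π²/0.699² ≈ 20.2 < 22.8, λ₁ < 0.
The n=1 mode grows fastest (−λₙ is largest for n=1) → dominates.
Asymptotic: T ~ c₁ sin(πx/0.699) e^{2.6t} (exponential growth at rate −λ₁ ≈ 2.6).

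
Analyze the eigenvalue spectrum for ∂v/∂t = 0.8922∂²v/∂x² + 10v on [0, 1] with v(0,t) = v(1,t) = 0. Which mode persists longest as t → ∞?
Eigenvalues: λₙ = 0.8922n²π²/1² - 10.
First three modes:
  n=1: λ₁ = 0.8922π² - 10 ≈ -1.194
  n=2: λ₂ = 3.5688π² - 10 ≈ 25.223
  n=3: λ₃ = 8.0298π² - 10 ≈ 69.251
Since 0.8922π² ≈ 8.806 < 10, λ₁ < 0.
The n=1 mode grows fastest (−λₙ is largest for n=1) → dominates.
Asymptotic: v ~ c₁ sin(πx/1) e^{1.194t} (exponential growth at rate −λ₁ ≈ 1.194).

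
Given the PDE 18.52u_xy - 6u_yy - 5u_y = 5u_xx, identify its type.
Rewriting in standard form: -5u_xx + 18.52u_xy - 6u_yy - 5u_y = 0. The second-order coefficients are A = -5, B = 18.52, C = -6. Since B² - 4AC = 222.9904 > 0, this is a hyperbolic PDE.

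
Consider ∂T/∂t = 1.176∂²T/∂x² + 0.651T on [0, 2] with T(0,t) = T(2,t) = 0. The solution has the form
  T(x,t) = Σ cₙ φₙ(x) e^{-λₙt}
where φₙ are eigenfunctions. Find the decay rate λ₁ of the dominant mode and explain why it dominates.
Eigenvalues: λₙ = 1.176n²π²/2² - 0.651.
First three modes:
  n=1: λ₁ = 1.176π²/2² - 0.651 ≈ 2.251
  n=2: λ₂ = 4.704π²/2² - 0.651 ≈ 10.956
  n=3: λ₃ = 10.584π²/2² - 0.651 ≈ 25.464
Since 1.176π²/2² ≈ 2.902 > 0.651, all λₙ > 0.
The n=1 mode decays slowest → dominates as t → ∞.
Asymptotic: T ~ c₁ sin(πx/2) e^{-λ₁t} with decay rate λ₁ ≈ 2.251.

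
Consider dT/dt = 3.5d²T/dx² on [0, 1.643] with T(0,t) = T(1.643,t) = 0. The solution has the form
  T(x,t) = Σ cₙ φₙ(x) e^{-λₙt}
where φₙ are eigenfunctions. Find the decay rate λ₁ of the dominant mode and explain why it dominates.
Eigenvalues: λₙ = 3.5n²π²/1.643².
First three modes:
  n=1: λ₁ = 3.5π²/1.643² ≈ 12.797
  n=2: λ₂ = 14π²/1.643² ≈ 51.186 (4× faster decay)
  n=3: λ₃ = 31.5π²/1.643² ≈ 115.169 (9× faster decay)
As t → ∞, higher modes decay exponentially faster. The n=1 mode dominates: T ~ c₁ sin(πx/1.643) e^{-λ₁t}.
Decay rate: λ₁ = 3.5π²/1.643² ≈ 12.797.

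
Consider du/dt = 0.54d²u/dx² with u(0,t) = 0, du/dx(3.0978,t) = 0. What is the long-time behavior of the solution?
As t → ∞, u → 0. Heat escapes through the Dirichlet boundary.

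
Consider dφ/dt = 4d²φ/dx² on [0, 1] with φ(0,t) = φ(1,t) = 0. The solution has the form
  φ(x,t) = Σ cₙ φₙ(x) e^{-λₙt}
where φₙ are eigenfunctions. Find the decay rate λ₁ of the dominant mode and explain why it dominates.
Eigenvalues: λₙ = 4n²π².
First three modes:
  n=1: λ₁ = 4π² ≈ 39.478
  n=2: λ₂ = 16π² ≈ 157.914 (4× faster decay)
  n=3: λ₃ = 36π² ≈ 355.306 (9× faster decay)
As t → ∞, higher modes decay exponentially faster. The n=1 mode dominates: φ ~ c₁ sin(πx) e^{-λ₁t}.
Decay rate: λ₁ = 4π² ≈ 39.478.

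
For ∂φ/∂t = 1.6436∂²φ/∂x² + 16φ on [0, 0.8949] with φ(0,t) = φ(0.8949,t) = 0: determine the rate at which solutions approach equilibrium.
Eigenvalues: λₙ = 1.6436n²π²/0.8949² - 16.
First three modes:
  n=1: λ₁ = 1.6436π²/0.8949² - 16 ≈ 4.256
  n=2: λ₂ = 6.5744π²/0.8949² - 16 ≈ 65.023
  n=3: λ₃ = 14.7924π²/0.8949² - 16 ≈ 166.301
Since 1.6436π²/0.8949² ≈ 20.256 > 16, all λₙ > 0.
The n=1 mode decays slowest → dominates as t → ∞.
Asymptotic: φ ~ c₁ sin(πx/0.8949) e^{-λ₁t} with decay rate λ₁ ≈ 4.256.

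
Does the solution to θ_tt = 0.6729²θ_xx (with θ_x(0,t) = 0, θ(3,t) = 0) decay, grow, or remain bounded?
θ oscillates (no decay). Energy is conserved; the solution oscillates indefinitely as standing waves.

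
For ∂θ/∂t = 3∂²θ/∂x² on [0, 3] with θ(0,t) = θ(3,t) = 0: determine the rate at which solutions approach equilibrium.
Eigenvalues: λₙ = 3n²π²/3².
First three modes:
  n=1: λ₁ = 3π²/3² ≈ 3.29
  n=2: λ₂ = 12π²/3² ≈ 13.159 (4× faster decay)
  n=3: λ₃ = 27π²/3² ≈ 29.609 (9× faster decay)
As t → ∞, higher modes decay exponentially faster. The n=1 mode dominates: θ ~ c₁ sin(πx/3) e^{-λ₁t}.
Decay rate: λ₁ = 3π²/3² ≈ 3.29.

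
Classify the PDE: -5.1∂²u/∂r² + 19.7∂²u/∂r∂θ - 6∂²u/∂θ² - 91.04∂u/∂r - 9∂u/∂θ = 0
A = -5.1, B = 19.7, C = -6. Discriminant B² - 4AC = 265.69. Since 265.69 > 0, hyperbolic.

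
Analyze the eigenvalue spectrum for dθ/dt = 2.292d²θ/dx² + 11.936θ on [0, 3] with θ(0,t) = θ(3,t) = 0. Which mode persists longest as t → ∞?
Eigenvalues: λₙ = 2.292n²π²/3² - 11.936.
First three modes:
  n=1: λ₁ = 2.292π²/3² - 11.936 ≈ -9.423
  n=2: λ₂ = 9.168π²/3² - 11.936 ≈ -1.882
  n=3: λ₃ = 20.628π²/3² - 11.936 ≈ 10.685
Since 2.292π²/3² ≈ 2.513 < 11.936, λ₁ < 0.
The n=1 mode grows fastest (−λₙ is largest for n=1) → dominates.
Asymptotic: θ ~ c₁ sin(πx/3) e^{9.423t} (exponential growth at rate −λ₁ ≈ 9.423).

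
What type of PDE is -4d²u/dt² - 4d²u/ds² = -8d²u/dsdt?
Rewriting in standard form: -4d²u/ds² + 8d²u/dsdt - 4d²u/dt² = 0. With A = -4, B = 8, C = -4, the discriminant is 0. This is a parabolic PDE.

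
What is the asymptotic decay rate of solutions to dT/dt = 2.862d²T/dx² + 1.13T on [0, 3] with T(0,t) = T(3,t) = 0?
Eigenvalues: λₙ = 2.862n²π²/3² - 1.13.
First three modes:
  n=1: λ₁ = 2.862π²/3² - 1.13 ≈ 2.009
  n=2: λ₂ = 11.448π²/3² - 1.13 ≈ 11.424
  n=3: λ₃ = 25.758π²/3² - 1.13 ≈ 27.117
Since 2.862π²/3² ≈ 3.139 > 1.13, all λₙ > 0.
The n=1 mode decays slowest → dominates as t → ∞.
Asymptotic: T ~ c₁ sin(πx/3) e^{-λ₁t} with decay rate λ₁ ≈ 2.009.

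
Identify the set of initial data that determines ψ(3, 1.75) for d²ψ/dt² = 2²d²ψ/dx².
Domain of dependence: [-0.5, 6.5]. Signals travel at speed 2, so data within |x - 3| ≤ 2·1.75 = 3.5 can reach the point.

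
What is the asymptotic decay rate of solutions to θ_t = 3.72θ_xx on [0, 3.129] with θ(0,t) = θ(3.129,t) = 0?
Eigenvalues: λₙ = 3.72n²π²/3.129².
First three modes:
  n=1: λ₁ = 3.72π²/3.129² ≈ 3.75
  n=2: λ₂ = 14.88π²/3.129² ≈ 15 (4× faster decay)
  n=3: λ₃ = 33.48π²/3.129² ≈ 33.75 (9× faster decay)
As t → ∞, higher modes decay exponentially faster. The n=1 mode dominates: θ ~ c₁ sin(πx/3.129) e^{-λ₁t}.
Decay rate: λ₁ = 3.72π²/3.129² ≈ 3.75.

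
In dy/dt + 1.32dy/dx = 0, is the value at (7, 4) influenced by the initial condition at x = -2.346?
No. Only data at x = 1.72 affects (7, 4). Advection has one-way propagation along characteristics.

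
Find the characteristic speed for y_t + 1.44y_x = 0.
Speed = 1.44. Information travels along x - 1.44t = const (rightward).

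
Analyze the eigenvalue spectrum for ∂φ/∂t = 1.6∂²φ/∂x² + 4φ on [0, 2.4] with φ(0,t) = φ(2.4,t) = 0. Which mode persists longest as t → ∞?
Eigenvalues: λₙ = 1.6n²π²/2.4² - 4.
First three modes:
  n=1: λ₁ = 1.6π²/2.4² - 4 ≈ -1.258
  n=2: λ₂ = 6.4π²/2.4² - 4 ≈ 6.966
  n=3: λ₃ = 14.4π²/2.4² - 4 ≈ 20.674
Since 1.6π²/2.4² ≈ 2.742 < 4, λ₁ < 0.
The n=1 mode grows fastest (−λₙ is largest for n=1) → dominates.
Asymptotic: φ ~ c₁ sin(πx/2.4) e^{1.258t} (exponential growth at rate −λ₁ ≈ 1.258).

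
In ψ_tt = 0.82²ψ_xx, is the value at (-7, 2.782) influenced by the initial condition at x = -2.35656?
No. The domain of dependence is [-9.28124, -4.71876], and -2.35656 is outside this interval.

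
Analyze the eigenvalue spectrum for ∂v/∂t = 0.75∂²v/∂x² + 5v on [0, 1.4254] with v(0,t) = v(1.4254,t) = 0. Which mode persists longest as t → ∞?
Eigenvalues: λₙ = 0.75n²π²/1.4254² - 5.
First three modes:
  n=1: λ₁ = 0.75π²/1.4254² - 5 ≈ -1.357
  n=2: λ₂ = 3π²/1.4254² - 5 ≈ 9.573
  n=3: λ₃ = 6.75π²/1.4254² - 5 ≈ 27.789
Since 0.75π²/1.4254² ≈ 3.643 < 5, λ₁ < 0.
The n=1 mode grows fastest (−λₙ is largest for n=1) → dominates.
Asymptotic: v ~ c₁ sin(πx/1.4254) e^{1.357t} (exponential growth at rate −λ₁ ≈ 1.357).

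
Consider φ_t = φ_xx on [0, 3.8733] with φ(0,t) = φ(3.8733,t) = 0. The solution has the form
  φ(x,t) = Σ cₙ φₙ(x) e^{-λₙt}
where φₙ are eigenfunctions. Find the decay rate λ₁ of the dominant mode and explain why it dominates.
Eigenvalues: λₙ = n²π²/3.8733².
First three modes:
  n=1: λ₁ = π²/3.8733² ≈ 0.658
  n=2: λ₂ = 4π²/3.8733² ≈ 2.631 (4× faster decay)
  n=3: λ₃ = 9π²/3.8733² ≈ 5.921 (9× faster decay)
As t → ∞, higher modes decay exponentially faster. The n=1 mode dominates: φ ~ c₁ sin(πx/3.8733) e^{-λ₁t}.
Decay rate: λ₁ = π²/3.8733² ≈ 0.658.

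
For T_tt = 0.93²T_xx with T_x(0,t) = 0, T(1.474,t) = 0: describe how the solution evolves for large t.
T oscillates (no decay). Energy is conserved; the solution oscillates indefinitely as standing waves.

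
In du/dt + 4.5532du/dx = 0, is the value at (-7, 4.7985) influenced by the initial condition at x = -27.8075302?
No. Only data at x = -28.8485302 affects (-7, 4.7985). Advection has one-way propagation along characteristics.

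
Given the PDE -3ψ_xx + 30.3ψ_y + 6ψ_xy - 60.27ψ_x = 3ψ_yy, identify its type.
Rewriting in standard form: -3ψ_xx + 6ψ_xy - 3ψ_yy - 60.27ψ_x + 30.3ψ_y = 0. The second-order coefficients are A = -3, B = 6, C = -3. Since B² - 4AC = 0 = 0, this is a parabolic PDE.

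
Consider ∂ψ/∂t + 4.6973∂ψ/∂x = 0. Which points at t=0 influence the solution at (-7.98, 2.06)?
A single point: x = -17.656438. The characteristic through (-7.98, 2.06) is x - 4.6973t = const, so x = -7.98 - 4.6973·2.06 = -17.656438.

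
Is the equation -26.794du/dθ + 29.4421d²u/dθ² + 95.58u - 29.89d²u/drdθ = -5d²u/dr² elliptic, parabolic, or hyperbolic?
Rewriting in standard form: 5d²u/dr² - 29.89d²u/drdθ + 29.4421d²u/dθ² - 26.794du/dθ + 95.58u = 0. Computing B² - 4AC with A = 5, B = -29.89, C = 29.4421: discriminant = 304.5701 (positive). Answer: hyperbolic.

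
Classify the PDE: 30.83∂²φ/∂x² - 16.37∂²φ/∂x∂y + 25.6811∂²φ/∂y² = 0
A = 30.83, B = -16.37, C = 25.6811. Discriminant B² - 4AC = -2899.016352. Since -2899.016352 < 0, elliptic.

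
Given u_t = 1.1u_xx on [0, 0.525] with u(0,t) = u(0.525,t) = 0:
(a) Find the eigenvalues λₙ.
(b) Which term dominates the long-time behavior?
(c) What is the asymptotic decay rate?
Eigenvalues: λₙ = 1.1n²π²/0.525².
First three modes:
  n=1: λ₁ = 1.1π²/0.525² ≈ 39.389
  n=2: λ₂ = 4.4π²/0.525² ≈ 157.556 (4× faster decay)
  n=3: λ₃ = 9.9π²/0.525² ≈ 354.5 (9× faster decay)
As t → ∞, higher modes decay exponentially faster. The n=1 mode dominates: u ~ c₁ sin(πx/0.525) e^{-λ₁t}.
Decay rate: λ₁ = 1.1π²/0.525² ≈ 39.389.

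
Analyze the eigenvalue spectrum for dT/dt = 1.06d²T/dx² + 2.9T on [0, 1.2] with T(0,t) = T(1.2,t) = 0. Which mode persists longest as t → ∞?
Eigenvalues: λₙ = 1.06n²π²/1.2² - 2.9.
First three modes:
  n=1: λ₁ = 1.06π²/1.2² - 2.9 ≈ 4.365
  n=2: λ₂ = 4.24π²/1.2² - 2.9 ≈ 26.161
  n=3: λ₃ = 9.54π²/1.2² - 2.9 ≈ 62.486
Since 1.06π²/1.2² ≈ 7.265 > 2.9, all λₙ > 0.
The n=1 mode decays slowest → dominates as t → ∞.
Asymptotic: T ~ c₁ sin(πx/1.2) e^{-λ₁t} with decay rate λ₁ ≈ 4.365.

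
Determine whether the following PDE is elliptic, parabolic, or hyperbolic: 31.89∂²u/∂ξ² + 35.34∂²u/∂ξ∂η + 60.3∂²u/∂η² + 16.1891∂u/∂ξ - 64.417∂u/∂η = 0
Coefficients: A = 31.89, B = 35.34, C = 60.3. B² - 4AC = -6442.9524, which is negative, so the equation is elliptic.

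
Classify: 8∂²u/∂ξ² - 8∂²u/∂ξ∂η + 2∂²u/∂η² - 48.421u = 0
Parabolic (discriminant = 0).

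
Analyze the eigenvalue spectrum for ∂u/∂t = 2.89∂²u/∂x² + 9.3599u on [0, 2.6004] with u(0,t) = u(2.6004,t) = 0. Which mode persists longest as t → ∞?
Eigenvalues: λₙ = 2.89n²π²/2.6004² - 9.3599.
First three modes:
  n=1: λ₁ = 2.89π²/2.6004² - 9.3599 ≈ -5.142
  n=2: λ₂ = 11.56π²/2.6004² - 9.3599 ≈ 7.513
  n=3: λ₃ = 26.01π²/2.6004² - 9.3599 ≈ 28.603
Since 2.89π²/2.6004² ≈ 4.218 < 9.3599, λ₁ < 0.
The n=1 mode grows fastest (−λₙ is largest for n=1) → dominates.
Asymptotic: u ~ c₁ sin(πx/2.6004) e^{5.142t} (exponential growth at rate −λ₁ ≈ 5.142).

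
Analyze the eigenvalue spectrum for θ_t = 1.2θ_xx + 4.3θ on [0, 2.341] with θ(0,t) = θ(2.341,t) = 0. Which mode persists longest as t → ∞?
Eigenvalues: λₙ = 1.2n²π²/2.341² - 4.3.
First three modes:
  n=1: λ₁ = 1.2π²/2.341² - 4.3 ≈ -2.139
  n=2: λ₂ = 4.8π²/2.341² - 4.3 ≈ 4.344
  n=3: λ₃ = 10.8π²/2.341² - 4.3 ≈ 15.15
Since 1.2π²/2.341² ≈ 2.161 < 4.3, λ₁ < 0.
The n=1 mode grows fastest (−λₙ is largest for n=1) → dominates.
Asymptotic: θ ~ c₁ sin(πx/2.341) e^{2.139t} (exponential growth at rate −λ₁ ≈ 2.139).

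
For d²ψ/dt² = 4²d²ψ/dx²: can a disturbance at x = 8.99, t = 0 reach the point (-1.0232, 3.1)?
Yes. The domain of dependence is [-13.4232, 11.3768], and 8.99 ∈ [-13.4232, 11.3768].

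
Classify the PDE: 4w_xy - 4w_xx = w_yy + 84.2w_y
Rewriting in standard form: -4w_xx + 4w_xy - w_yy - 84.2w_y = 0. A = -4, B = 4, C = -1. Discriminant B² - 4AC = 0. Since 0 = 0, parabolic.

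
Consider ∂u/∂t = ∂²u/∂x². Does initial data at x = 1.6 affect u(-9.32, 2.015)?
Yes, for any finite x. The heat equation has infinite propagation speed, so all initial data affects all points at any t > 0.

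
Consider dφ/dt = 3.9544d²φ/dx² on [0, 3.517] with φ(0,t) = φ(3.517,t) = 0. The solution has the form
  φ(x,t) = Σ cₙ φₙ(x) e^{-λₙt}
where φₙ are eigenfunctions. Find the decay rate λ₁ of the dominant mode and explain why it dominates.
Eigenvalues: λₙ = 3.9544n²π²/3.517².
First three modes:
  n=1: λ₁ = 3.9544π²/3.517² ≈ 3.155
  n=2: λ₂ = 15.8176π²/3.517² ≈ 12.621 (4× faster decay)
  n=3: λ₃ = 35.5896π²/3.517² ≈ 28.397 (9× faster decay)
As t → ∞, higher modes decay exponentially faster. The n=1 mode dominates: φ ~ c₁ sin(πx/3.517) e^{-λ₁t}.
Decay rate: λ₁ = 3.9544π²/3.517² ≈ 3.155.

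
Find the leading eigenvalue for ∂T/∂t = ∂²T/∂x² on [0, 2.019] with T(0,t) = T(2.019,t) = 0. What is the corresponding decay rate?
Eigenvalues: λₙ = n²π²/2.019².
First three modes:
  n=1: λ₁ = π²/2.019² ≈ 2.421
  n=2: λ₂ = 4π²/2.019² ≈ 9.685 (4× faster decay)
  n=3: λ₃ = 9π²/2.019² ≈ 21.791 (9× faster decay)
As t → ∞, higher modes decay exponentially faster. The n=1 mode dominates: T ~ c₁ sin(πx/2.019) e^{-λ₁t}.
Decay rate: λ₁ = π²/2.019² ≈ 2.421.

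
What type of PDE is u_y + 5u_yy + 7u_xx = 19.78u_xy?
Rewriting in standard form: 7u_xx - 19.78u_xy + 5u_yy + u_y = 0. With A = 7, B = -19.78, C = 5, the discriminant is 251.2484. This is a hyperbolic PDE.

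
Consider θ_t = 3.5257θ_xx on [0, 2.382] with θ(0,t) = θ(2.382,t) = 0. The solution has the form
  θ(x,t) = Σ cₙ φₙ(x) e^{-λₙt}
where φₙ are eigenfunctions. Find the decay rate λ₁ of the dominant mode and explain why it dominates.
Eigenvalues: λₙ = 3.5257n²π²/2.382².
First three modes:
  n=1: λ₁ = 3.5257π²/2.382² ≈ 6.133
  n=2: λ₂ = 14.1028π²/2.382² ≈ 24.531 (4× faster decay)
  n=3: λ₃ = 31.7313π²/2.382² ≈ 55.196 (9× faster decay)
As t → ∞, higher modes decay exponentially faster. The n=1 mode dominates: θ ~ c₁ sin(πx/2.382) e^{-λ₁t}.
Decay rate: λ₁ = 3.5257π²/2.382² ≈ 6.133.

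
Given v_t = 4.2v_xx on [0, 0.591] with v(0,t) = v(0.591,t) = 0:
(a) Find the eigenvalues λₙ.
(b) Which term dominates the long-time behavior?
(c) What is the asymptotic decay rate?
Eigenvalues: λₙ = 4.2n²π²/0.591².
First three modes:
  n=1: λ₁ = 4.2π²/0.591² ≈ 118.679
  n=2: λ₂ = 16.8π²/0.591² ≈ 474.716 (4× faster decay)
  n=3: λ₃ = 37.8π²/0.591² ≈ 1068.111 (9× faster decay)
As t → ∞, higher modes decay exponentially faster. The n=1 mode dominates: v ~ c₁ sin(πx/0.591) e^{-λ₁t}.
Decay rate: λ₁ = 4.2π²/0.591² ≈ 118.679.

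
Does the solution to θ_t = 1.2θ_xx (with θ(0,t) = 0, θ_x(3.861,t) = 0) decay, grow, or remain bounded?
θ → 0. Heat escapes through the Dirichlet boundary.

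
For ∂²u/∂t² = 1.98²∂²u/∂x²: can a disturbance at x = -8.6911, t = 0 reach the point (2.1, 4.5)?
No. The domain of dependence is [-6.81, 11.01], and -8.6911 is outside this interval.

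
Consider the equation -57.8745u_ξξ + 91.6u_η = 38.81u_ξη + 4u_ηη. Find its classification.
Rewriting in standard form: -57.8745u_ξξ - 38.81u_ξη - 4u_ηη + 91.6u_η = 0. Hyperbolic. (A = -57.8745, B = -38.81, C = -4 gives B² - 4AC = 580.2241.)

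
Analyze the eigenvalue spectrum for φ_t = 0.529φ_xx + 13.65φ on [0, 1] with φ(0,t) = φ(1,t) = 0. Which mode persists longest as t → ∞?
Eigenvalues: λₙ = 0.529n²π²/1² - 13.65.
First three modes:
  n=1: λ₁ = 0.529π² - 13.65 ≈ -8.429
  n=2: λ₂ = 2.116π² - 13.65 ≈ 7.234
  n=3: λ₃ = 4.761π² - 13.65 ≈ 33.339
Since 0.529π² ≈ 5.221 < 13.65, λ₁ < 0.
The n=1 mode grows fastest (−λₙ is largest for n=1) → dominates.
Asymptotic: φ ~ c₁ sin(πx/1) e^{8.429t} (exponential growth at rate −λ₁ ≈ 8.429).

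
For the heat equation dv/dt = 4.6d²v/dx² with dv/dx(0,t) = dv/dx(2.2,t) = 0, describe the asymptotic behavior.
v → constant (steady state). Heat is conserved (no flux at boundaries); solution approaches the spatial average.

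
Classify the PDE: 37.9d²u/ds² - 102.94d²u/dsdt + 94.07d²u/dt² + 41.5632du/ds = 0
A = 37.9, B = -102.94, C = 94.07. Discriminant B² - 4AC = -3664.3684. Since -3664.3684 < 0, elliptic.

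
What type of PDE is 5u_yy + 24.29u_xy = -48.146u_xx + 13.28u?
Rewriting in standard form: 48.146u_xx + 24.29u_xy + 5u_yy - 13.28u = 0. With A = 48.146, B = 24.29, C = 5, the discriminant is -372.9159. This is an elliptic PDE.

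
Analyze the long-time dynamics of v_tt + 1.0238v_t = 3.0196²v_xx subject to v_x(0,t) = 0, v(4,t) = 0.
Long-time behavior: v → 0. Damping (γ=1.0238) dissipates energy; oscillations decay exponentially.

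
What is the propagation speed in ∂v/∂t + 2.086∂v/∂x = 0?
Speed = 2.086. Information travels along x - 2.086t = const (rightward).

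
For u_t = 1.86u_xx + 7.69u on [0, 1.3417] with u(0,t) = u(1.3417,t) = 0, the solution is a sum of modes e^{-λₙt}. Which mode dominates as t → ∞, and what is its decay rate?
Eigenvalues: λₙ = 1.86n²π²/1.3417² - 7.69.
First three modes:
  n=1: λ₁ = 1.86π²/1.3417² - 7.69 ≈ 2.508
  n=2: λ₂ = 7.44π²/1.3417² - 7.69 ≈ 33.101
  n=3: λ₃ = 16.74π²/1.3417² - 7.69 ≈ 84.089
Since 1.86π²/1.3417² ≈ 10.198 > 7.69, all λₙ > 0.
The n=1 mode decays slowest → dominates as t → ∞.
Asymptotic: u ~ c₁ sin(πx/1.3417) e^{-λ₁t} with decay rate λ₁ ≈ 2.508.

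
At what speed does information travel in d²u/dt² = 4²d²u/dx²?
Speed = 4. Information travels along characteristics x = x₀ ± 4t.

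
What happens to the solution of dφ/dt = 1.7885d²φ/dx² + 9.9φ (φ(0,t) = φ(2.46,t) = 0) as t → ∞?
φ grows unboundedly. Reaction dominates diffusion (r=9.9 > κπ²/L²≈2.92); solution grows exponentially.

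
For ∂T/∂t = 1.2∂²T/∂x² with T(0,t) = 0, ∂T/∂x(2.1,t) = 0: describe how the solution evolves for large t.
T → 0. Heat escapes through the Dirichlet boundary.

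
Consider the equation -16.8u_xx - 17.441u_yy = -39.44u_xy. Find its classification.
Rewriting in standard form: -16.8u_xx + 39.44u_xy - 17.441u_yy = 0. Hyperbolic. (A = -16.8, B = 39.44, C = -17.441 gives B² - 4AC = 383.4784.)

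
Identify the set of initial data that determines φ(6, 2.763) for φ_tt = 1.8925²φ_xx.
Domain of dependence: [0.7710225, 11.2289775]. Signals travel at speed 1.8925, so data within |x - 6| ≤ 1.8925·2.763 = 5.2289775 can reach the point.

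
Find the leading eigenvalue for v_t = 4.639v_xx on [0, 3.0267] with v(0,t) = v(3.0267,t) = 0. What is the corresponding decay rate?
Eigenvalues: λₙ = 4.639n²π²/3.0267².
First three modes:
  n=1: λ₁ = 4.639π²/3.0267² ≈ 4.998
  n=2: λ₂ = 18.556π²/3.0267² ≈ 19.991 (4× faster decay)
  n=3: λ₃ = 41.751π²/3.0267² ≈ 44.981 (9× faster decay)
As t → ∞, higher modes decay exponentially faster. The n=1 mode dominates: v ~ c₁ sin(πx/3.0267) e^{-λ₁t}.
Decay rate: λ₁ = 4.639π²/3.0267² ≈ 4.998.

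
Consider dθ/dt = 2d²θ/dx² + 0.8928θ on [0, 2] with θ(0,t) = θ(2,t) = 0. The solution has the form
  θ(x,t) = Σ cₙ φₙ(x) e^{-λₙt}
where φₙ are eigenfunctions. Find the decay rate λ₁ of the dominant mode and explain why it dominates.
Eigenvalues: λₙ = 2n²π²/2² - 0.8928.
First three modes:
  n=1: λ₁ = 2π²/2² - 0.8928 ≈ 4.042
  n=2: λ₂ = 8π²/2² - 0.8928 ≈ 18.846
  n=3: λ₃ = 18π²/2² - 0.8928 ≈ 43.52
Since 2π²/2² ≈ 4.935 > 0.8928, all λₙ > 0.
The n=1 mode decays slowest → dominates as t → ∞.
Asymptotic: θ ~ c₁ sin(πx/2) e^{-λ₁t} with decay rate λ₁ ≈ 4.042.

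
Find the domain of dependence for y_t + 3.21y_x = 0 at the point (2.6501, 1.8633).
A single point: x = -3.331093. The characteristic through (2.6501, 1.8633) is x - 3.21t = const, so x = 2.6501 - 3.21·1.8633 = -3.331093.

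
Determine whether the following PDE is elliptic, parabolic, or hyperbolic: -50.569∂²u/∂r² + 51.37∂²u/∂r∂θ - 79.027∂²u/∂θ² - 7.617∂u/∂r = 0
Coefficients: A = -50.569, B = 51.37, C = -79.027. B² - 4AC = -13346.388552, which is negative, so the equation is elliptic.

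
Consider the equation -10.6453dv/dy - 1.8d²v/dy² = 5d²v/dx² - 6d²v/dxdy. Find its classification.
Rewriting in standard form: -5d²v/dx² + 6d²v/dxdy - 1.8d²v/dy² - 10.6453dv/dy = 0. Parabolic. (A = -5, B = 6, C = -1.8 gives B² - 4AC = 0.)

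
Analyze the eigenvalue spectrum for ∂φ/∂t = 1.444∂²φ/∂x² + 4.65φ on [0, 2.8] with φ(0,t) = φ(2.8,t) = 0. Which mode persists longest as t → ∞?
Eigenvalues: λₙ = 1.444n²π²/2.8² - 4.65.
First three modes:
  n=1: λ₁ = 1.444π²/2.8² - 4.65 ≈ -2.832
  n=2: λ₂ = 5.776π²/2.8² - 4.65 ≈ 2.621
  n=3: λ₃ = 12.996π²/2.8² - 4.65 ≈ 11.71
Since 1.444π²/2.8² ≈ 1.818 < 4.65, λ₁ < 0.
The n=1 mode grows fastest (−λₙ is largest for n=1) → dominates.
Asymptotic: φ ~ c₁ sin(πx/2.8) e^{2.832t} (exponential growth at rate −λ₁ ≈ 2.832).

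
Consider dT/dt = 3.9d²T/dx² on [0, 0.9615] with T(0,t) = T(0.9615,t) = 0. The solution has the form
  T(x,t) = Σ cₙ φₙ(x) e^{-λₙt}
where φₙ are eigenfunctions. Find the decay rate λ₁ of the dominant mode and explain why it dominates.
Eigenvalues: λₙ = 3.9n²π²/0.9615².
First three modes:
  n=1: λ₁ = 3.9π²/0.9615² ≈ 41.636
  n=2: λ₂ = 15.6π²/0.9615² ≈ 166.543 (4× faster decay)
  n=3: λ₃ = 35.1π²/0.9615² ≈ 374.721 (9× faster decay)
As t → ∞, higher modes decay exponentially faster. The n=1 mode dominates: T ~ c₁ sin(πx/0.9615) e^{-λ₁t}.
Decay rate: λ₁ = 3.9π²/0.9615² ≈ 41.636.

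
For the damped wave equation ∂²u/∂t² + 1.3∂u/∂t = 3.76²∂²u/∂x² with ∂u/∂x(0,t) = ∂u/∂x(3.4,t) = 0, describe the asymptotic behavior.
u → constant (steady state). Damping (γ=1.3) dissipates the nonconstant modes; with Neumann BCs the spatial average obeys M''+γM'=0 and tends to a finite limit.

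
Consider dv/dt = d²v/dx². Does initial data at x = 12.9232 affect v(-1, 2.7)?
Yes, for any finite x. The heat equation has infinite propagation speed, so all initial data affects all points at any t > 0.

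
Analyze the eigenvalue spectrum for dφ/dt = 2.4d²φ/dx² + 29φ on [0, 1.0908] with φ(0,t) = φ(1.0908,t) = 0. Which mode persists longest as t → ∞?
Eigenvalues: λₙ = 2.4n²π²/1.0908² - 29.
First three modes:
  n=1: λ₁ = 2.4π²/1.0908² - 29 ≈ -9.092
  n=2: λ₂ = 9.6π²/1.0908² - 29 ≈ 50.631
  n=3: λ₃ = 21.6π²/1.0908² - 29 ≈ 150.169
Since 2.4π²/1.0908² ≈ 19.908 < 29, λ₁ < 0.
The n=1 mode grows fastest (−λₙ is largest for n=1) → dominates.
Asymptotic: φ ~ c₁ sin(πx/1.0908) e^{9.092t} (exponential growth at rate −λ₁ ≈ 9.092).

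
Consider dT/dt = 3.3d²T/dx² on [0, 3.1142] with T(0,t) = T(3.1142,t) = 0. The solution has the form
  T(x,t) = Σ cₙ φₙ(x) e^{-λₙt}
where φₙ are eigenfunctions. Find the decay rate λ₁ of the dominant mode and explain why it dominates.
Eigenvalues: λₙ = 3.3n²π²/3.1142².
First three modes:
  n=1: λ₁ = 3.3π²/3.1142² ≈ 3.358
  n=2: λ₂ = 13.2π²/3.1142² ≈ 13.433 (4× faster decay)
  n=3: λ₃ = 29.7π²/3.1142² ≈ 30.225 (9× faster decay)
As t → ∞, higher modes decay exponentially faster. The n=1 mode dominates: T ~ c₁ sin(πx/3.1142) e^{-λ₁t}.
Decay rate: λ₁ = 3.3π²/3.1142² ≈ 3.358.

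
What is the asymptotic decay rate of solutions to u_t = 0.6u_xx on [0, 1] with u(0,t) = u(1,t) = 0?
Eigenvalues: λₙ = 0.6n²π².
First three modes:
  n=1: λ₁ = 0.6π² ≈ 5.922
  n=2: λ₂ = 2.4π² ≈ 23.687 (4× faster decay)
  n=3: λ₃ = 5.4π² ≈ 53.296 (9× faster decay)
As t → ∞, higher modes decay exponentially faster. The n=1 mode dominates: u ~ c₁ sin(πx) e^{-λ₁t}.
Decay rate: λ₁ = 0.6π² ≈ 5.922.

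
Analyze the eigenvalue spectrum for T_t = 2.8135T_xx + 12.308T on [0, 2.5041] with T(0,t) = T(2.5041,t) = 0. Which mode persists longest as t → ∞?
Eigenvalues: λₙ = 2.8135n²π²/2.5041² - 12.308.
First three modes:
  n=1: λ₁ = 2.8135π²/2.5041² - 12.308 ≈ -7.88
  n=2: λ₂ = 11.254π²/2.5041² - 12.308 ≈ 5.405
  n=3: λ₃ = 25.3215π²/2.5041² - 12.308 ≈ 27.547
Since 2.8135π²/2.5041² ≈ 4.428 < 12.308, λ₁ < 0.
The n=1 mode grows fastest (−λₙ is largest for n=1) → dominates.
Asymptotic: T ~ c₁ sin(πx/2.5041) e^{7.88t} (exponential growth at rate −λ₁ ≈ 7.88).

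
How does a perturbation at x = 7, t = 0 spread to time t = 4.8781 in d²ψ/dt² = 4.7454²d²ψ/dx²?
Domain of influence: [-16.14853574, 30.14853574]. Data at x = 7 spreads outward at speed 4.7454.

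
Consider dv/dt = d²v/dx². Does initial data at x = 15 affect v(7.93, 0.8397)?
Yes, for any finite x. The heat equation has infinite propagation speed, so all initial data affects all points at any t > 0.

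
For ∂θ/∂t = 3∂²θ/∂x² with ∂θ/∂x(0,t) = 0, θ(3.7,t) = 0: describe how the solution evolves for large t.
θ → 0. Heat escapes through the Dirichlet boundary.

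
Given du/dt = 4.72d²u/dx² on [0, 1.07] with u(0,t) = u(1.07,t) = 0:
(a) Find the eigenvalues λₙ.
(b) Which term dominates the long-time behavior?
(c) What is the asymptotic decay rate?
Eigenvalues: λₙ = 4.72n²π²/1.07².
First three modes:
  n=1: λ₁ = 4.72π²/1.07² ≈ 40.689
  n=2: λ₂ = 18.88π²/1.07² ≈ 162.755 (4× faster decay)
  n=3: λ₃ = 42.48π²/1.07² ≈ 366.199 (9× faster decay)
As t → ∞, higher modes decay exponentially faster. The n=1 mode dominates: u ~ c₁ sin(πx/1.07) e^{-λ₁t}.
Decay rate: λ₁ = 4.72π²/1.07² ≈ 40.689.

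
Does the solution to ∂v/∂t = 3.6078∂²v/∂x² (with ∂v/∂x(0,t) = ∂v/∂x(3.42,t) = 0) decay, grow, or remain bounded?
v → constant (steady state). Heat is conserved (no flux at boundaries); solution approaches the spatial average.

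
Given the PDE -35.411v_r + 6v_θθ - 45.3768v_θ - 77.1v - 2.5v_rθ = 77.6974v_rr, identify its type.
Rewriting in standard form: -77.6974v_rr - 2.5v_rθ + 6v_θθ - 35.411v_r - 45.3768v_θ - 77.1v = 0. The second-order coefficients are A = -77.6974, B = -2.5, C = 6. Since B² - 4AC = 1870.9876 > 0, this is a hyperbolic PDE.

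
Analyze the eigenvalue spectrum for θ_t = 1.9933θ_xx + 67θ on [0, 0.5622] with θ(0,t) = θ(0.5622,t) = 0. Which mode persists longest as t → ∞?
Eigenvalues: λₙ = 1.9933n²π²/0.5622² - 67.
First three modes:
  n=1: λ₁ = 1.9933π²/0.5622² - 67 ≈ -4.757
  n=2: λ₂ = 7.9732π²/0.5622² - 67 ≈ 181.972
  n=3: λ₃ = 17.9397π²/0.5622² - 67 ≈ 493.187
Since 1.9933π²/0.5622² ≈ 62.243 < 67, λ₁ < 0.
The n=1 mode grows fastest (−λₙ is largest for n=1) → dominates.
Asymptotic: θ ~ c₁ sin(πx/0.5622) e^{4.757t} (exponential growth at rate −λ₁ ≈ 4.757).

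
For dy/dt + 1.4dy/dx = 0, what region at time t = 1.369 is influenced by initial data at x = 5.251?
At x = 7.1676. The characteristic carries data from (5.251, 0) to (7.1676, 1.369).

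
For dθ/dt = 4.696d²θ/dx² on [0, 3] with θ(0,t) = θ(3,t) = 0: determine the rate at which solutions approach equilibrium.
Eigenvalues: λₙ = 4.696n²π²/3².
First three modes:
  n=1: λ₁ = 4.696π²/3² ≈ 5.15
  n=2: λ₂ = 18.784π²/3² ≈ 20.599 (4× faster decay)
  n=3: λ₃ = 42.264π²/3² ≈ 46.348 (9× faster decay)
As t → ∞, higher modes decay exponentially faster. The n=1 mode dominates: θ ~ c₁ sin(πx/3) e^{-λ₁t}.
Decay rate: λ₁ = 4.696π²/3² ≈ 5.15.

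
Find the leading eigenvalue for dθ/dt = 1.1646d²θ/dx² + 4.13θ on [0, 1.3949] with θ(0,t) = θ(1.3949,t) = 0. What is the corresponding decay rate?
Eigenvalues: λₙ = 1.1646n²π²/1.3949² - 4.13.
First three modes:
  n=1: λ₁ = 1.1646π²/1.3949² - 4.13 ≈ 1.777
  n=2: λ₂ = 4.6584π²/1.3949² - 4.13 ≈ 19.499
  n=3: λ₃ = 10.4814π²/1.3949² - 4.13 ≈ 49.036
Since 1.1646π²/1.3949² ≈ 5.907 > 4.13, all λₙ > 0.
The n=1 mode decays slowest → dominates as t → ∞.
Asymptotic: θ ~ c₁ sin(πx/1.3949) e^{-λ₁t} with decay rate λ₁ ≈ 1.777.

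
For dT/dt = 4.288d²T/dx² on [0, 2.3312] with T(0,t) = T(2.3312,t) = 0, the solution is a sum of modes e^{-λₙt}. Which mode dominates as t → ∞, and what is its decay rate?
Eigenvalues: λₙ = 4.288n²π²/2.3312².
First three modes:
  n=1: λ₁ = 4.288π²/2.3312² ≈ 7.787
  n=2: λ₂ = 17.152π²/2.3312² ≈ 31.15 (4× faster decay)
  n=3: λ₃ = 38.592π²/2.3312² ≈ 70.087 (9× faster decay)
As t → ∞, higher modes decay exponentially faster. The n=1 mode dominates: T ~ c₁ sin(πx/2.3312) e^{-λ₁t}.
Decay rate: λ₁ = 4.288π²/2.3312² ≈ 7.787.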